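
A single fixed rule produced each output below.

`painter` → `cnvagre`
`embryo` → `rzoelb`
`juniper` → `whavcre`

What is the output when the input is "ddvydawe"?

qqilqnjr

The rule is to shift every letter 13 places forward in the alphabet (wrapping around) — i.e. ROT13.
"ddvydawe" → "qqilqnjr".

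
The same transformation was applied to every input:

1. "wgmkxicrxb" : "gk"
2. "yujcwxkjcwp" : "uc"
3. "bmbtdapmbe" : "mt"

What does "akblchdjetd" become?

kl

What's happening: keep every other character starting from the second (positions 2nd, 4th, 6th, ...), then delete the last 3 characters.
Starting from "akblchdjetd": after the first operation, "klhjt"; after the second, "kl".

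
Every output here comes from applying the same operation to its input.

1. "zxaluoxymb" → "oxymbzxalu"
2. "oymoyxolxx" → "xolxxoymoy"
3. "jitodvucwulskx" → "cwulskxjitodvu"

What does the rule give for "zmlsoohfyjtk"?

hfyjtkzmlsoo

The pattern: swap the front and back halves of the string.
On "zmlsoohfyjtk" that produces "hfyjtkzmlsoo".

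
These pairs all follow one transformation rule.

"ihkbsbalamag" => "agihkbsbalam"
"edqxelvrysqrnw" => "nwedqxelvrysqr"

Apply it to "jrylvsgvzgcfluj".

The pattern: move the last 2 characters to the front (rotate right by 2).
On "jrylvsgvzgcfluj" that produces "ujjrylvsgvzgcfl".

ujjrylvsgvzgcfl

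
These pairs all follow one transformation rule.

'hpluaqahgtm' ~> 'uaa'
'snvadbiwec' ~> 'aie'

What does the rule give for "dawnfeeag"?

What's happening: keep only the vowels.
Doing the same to "dawnfeeag": "aeea".

aeea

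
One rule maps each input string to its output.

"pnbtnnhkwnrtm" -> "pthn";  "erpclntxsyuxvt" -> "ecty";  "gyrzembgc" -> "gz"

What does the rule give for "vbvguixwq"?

The rule is to keep one character in every 3, starting at position 1 (positions 1st, 4th, 7th, ...), then delete the last character.
Applying both steps to "vbvguixwq": "vgx", then "vg".

vg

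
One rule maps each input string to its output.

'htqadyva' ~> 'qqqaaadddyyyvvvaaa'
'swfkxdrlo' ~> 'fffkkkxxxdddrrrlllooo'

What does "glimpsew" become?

The rule is to delete the first 2 characters, then repeat every character 3 times.
Applying both steps to "glimpsew": "impsew", then "iiimmmpppssseeewww".

iiimmmpppssseeewww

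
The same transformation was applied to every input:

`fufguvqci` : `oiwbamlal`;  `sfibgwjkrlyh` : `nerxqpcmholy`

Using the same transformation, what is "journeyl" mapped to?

rektxaup

Looking at the pairs, the operation is to shift every letter 6 places forward in the alphabet (wrapping around), then reverse the string.
Working it through for "journeyl": intermediate "puaxtker", final "rektxaup".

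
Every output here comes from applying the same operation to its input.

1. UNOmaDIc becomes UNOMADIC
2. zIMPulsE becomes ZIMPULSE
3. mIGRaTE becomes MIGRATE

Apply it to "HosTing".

HOSTING

Rule — convert every letter to uppercase.
For "HosTing" the result is "HOSTING".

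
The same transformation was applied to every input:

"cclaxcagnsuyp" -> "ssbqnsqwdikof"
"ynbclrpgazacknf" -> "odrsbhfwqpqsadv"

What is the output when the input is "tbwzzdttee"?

The transformation: shift every letter 10 places backward in the alphabet (wrapping around).
On "tbwzzdttee" that produces "jrmpptjjuu".

jrmpptjjuu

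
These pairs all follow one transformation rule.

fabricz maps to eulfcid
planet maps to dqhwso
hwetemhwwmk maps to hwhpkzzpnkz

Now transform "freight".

hljkwiu

Each output is the input with this applied: shift every letter 3 places forward in the alphabet (wrapping around), then move the first 2 characters to the end (rotate left by 2).
"freight" → "iuhljkw" → "hljkwiu".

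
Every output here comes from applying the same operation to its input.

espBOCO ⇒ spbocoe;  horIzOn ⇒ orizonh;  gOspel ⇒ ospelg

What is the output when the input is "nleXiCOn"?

Looking at the pairs, the operation is to move the first character to the end, then convert every letter to lowercase.
On "nleXiCOn" that produces "lexiconn".

lexiconn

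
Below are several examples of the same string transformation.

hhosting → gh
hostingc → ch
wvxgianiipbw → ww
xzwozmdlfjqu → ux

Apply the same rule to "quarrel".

Rule — move the first character to the end, then keep only the last 2 characters.
"quarrel" → "lq".

lq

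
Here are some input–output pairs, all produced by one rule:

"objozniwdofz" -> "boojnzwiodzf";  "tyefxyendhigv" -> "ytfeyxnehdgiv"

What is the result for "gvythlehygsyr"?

Rule — swap each adjacent pair of characters (1↔2, 3↔4, ...).
On "gvythlehygsyr" that produces "vgtylhhegyysr".

vgtylhhegyysr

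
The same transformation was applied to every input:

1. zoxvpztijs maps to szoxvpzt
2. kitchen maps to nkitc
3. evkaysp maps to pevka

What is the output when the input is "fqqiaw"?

In each case the input is transformed by: move the last character to the front, then delete the last 2 characters.
For "fqqiaw", step one produces "wfqqia"; step two turns that into "wfqq".

wfqq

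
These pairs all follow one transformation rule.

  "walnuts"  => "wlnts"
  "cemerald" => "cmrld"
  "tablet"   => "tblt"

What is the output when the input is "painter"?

The rule is to remove every vowel.
On "painter" that produces "pntr".

pntr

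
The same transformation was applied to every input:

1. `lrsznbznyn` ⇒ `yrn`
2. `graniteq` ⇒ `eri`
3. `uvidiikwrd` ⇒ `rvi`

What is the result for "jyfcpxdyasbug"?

Looking at the pairs, the operation is to move the last 3 characters to the front (rotate right by 3), then keep one character in every 3, starting at position 2 (positions 2nd, 5th, 8th, ...).
Applying that to "jyfcpxdyasbug" gives "uypy".

uypy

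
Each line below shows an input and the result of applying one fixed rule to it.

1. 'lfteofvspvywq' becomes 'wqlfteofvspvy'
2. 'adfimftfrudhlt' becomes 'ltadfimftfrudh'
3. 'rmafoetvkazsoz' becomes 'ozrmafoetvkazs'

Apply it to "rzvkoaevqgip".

Looking at the pairs, the operation is to move the last 2 characters to the front (rotate right by 2).
For "rzvkoaevqgip" the result is "iprzvkoaevqg".

iprzvkoaevqg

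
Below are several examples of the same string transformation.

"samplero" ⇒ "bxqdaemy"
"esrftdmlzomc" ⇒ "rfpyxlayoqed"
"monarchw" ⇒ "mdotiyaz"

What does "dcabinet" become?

nuzqfpom

In each case the input is transformed by: shift every letter 12 places forward in the alphabet (wrapping around), then move the first 3 characters to the end (rotate left by 3).
Applying both steps to "dcabinet": "pomnuzqf", then "nuzqfpom".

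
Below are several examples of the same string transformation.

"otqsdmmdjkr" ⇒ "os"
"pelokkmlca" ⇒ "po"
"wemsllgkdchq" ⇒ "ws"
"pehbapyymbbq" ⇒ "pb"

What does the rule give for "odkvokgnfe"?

ov

The rule is to keep one character in every 3, starting at position 1 (positions 1st, 4th, 7th, ...), then delete the last 2 characters.
Working it through for "odkvokgnfe": intermediate "ovge", final "ov".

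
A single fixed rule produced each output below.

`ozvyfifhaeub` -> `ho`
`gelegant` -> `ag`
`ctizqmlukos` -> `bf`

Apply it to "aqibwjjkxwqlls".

yf

The rule is to shift every letter 13 places forward in the alphabet (wrapping around) — i.e. ROT13, then keep only the last 2 characters.
So "aqibwjjkxwqlls" becomes "yf".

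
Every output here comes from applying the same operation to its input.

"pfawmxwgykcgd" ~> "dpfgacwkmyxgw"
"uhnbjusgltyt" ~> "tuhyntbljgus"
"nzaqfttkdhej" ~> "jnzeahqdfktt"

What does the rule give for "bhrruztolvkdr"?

What's happening: swap the first and last characters, then take characters alternately from the front and the back (1st, last, 2nd, 2nd-last, ...).
Starting from "bhrruztolvkdr": after the first operation, "rhrruztolvkdb"; after the second, "rbhdrkrvulzot".
(Check on "pfawmxwgykcgd": → "dfawmxwgykcgp" → "dpfgacwkmyxgw" ✓)

rbhdrkrvulzot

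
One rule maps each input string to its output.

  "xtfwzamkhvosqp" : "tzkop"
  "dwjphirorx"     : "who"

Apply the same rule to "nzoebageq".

What's happening: keep one character in every 3, starting at position 2 (positions 2nd, 5th, 8th, ...).
On "nzoebageq" that produces "zbe".

zbe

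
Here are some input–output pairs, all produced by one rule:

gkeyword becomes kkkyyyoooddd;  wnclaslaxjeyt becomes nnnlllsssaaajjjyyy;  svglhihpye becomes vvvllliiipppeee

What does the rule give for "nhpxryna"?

hhhxxxyyyaaa

Looking at the pairs, the operation is to keep every other character starting from the second (positions 2nd, 4th, 6th, ...), then repeat every character 3 times.
"nhpxryna" → "hxya" → "hhhxxxyyyaaa".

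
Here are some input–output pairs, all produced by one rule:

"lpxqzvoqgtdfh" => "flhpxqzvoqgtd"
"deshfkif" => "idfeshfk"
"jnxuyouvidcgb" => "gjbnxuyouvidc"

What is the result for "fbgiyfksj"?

sfjbgiyfk

Rule — swap the first and last characters, then move the last 2 characters to the front (rotate right by 2).
Working it through for "fbgiyfksj": intermediate "jbgiyfksf", final "sfjbgiyfk".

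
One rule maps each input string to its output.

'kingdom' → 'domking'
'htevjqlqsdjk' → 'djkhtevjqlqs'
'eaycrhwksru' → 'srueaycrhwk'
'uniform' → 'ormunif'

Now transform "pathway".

waypath

Rule — move the last 3 characters to the front (rotate right by 3).
Applying that to "pathway" gives "waypath".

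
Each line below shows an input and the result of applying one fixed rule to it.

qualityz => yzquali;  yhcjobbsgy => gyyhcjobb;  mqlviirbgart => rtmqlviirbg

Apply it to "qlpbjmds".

The pattern: move the last 3 characters to the front (rotate right by 3), then delete the first character.
So "qlpbjmds" becomes "dsqlpbj".

dsqlpbj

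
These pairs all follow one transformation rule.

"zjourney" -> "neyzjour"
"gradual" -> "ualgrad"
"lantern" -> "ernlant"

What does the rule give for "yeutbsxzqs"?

zqsyeutbsx

Looking at the pairs, the operation is to move the last 3 characters to the front (rotate right by 3).
Applying that to "yeutbsxzqs" gives "zqsyeutbsx".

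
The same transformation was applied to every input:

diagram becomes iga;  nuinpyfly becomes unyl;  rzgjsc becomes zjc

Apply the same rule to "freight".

rih

The pattern: keep every other character starting from the second (positions 2nd, 4th, 6th, ...).
"freight" → "rih".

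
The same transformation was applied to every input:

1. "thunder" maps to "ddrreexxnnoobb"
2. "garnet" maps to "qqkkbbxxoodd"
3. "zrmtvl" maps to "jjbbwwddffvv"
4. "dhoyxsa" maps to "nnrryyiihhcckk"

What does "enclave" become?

The transformation: double every character, then shift every letter 10 places forward in the alphabet (wrapping around).
On "enclave": the first step gives "eennccllaavvee", and the second then gives "ooxxmmvvkkffoo".

ooxxmmvvkkffoo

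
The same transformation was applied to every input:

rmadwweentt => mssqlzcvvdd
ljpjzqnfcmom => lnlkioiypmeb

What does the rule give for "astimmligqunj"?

tmizrshllkhfp

In each case the input is transformed by: move the last 3 characters to the front (rotate right by 3), then shift every letter 1 place backward in the alphabet (wrapping around).
Applying both steps to "astimmligqunj": "unjastimmligq", then "tmizrshllkhfp".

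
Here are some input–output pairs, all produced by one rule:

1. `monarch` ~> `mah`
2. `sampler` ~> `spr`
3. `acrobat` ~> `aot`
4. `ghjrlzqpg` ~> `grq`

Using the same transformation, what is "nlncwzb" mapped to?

ncb

Looking at the pairs, the operation is to keep one character in every 3, starting at position 1 (positions 1st, 4th, 7th, ...).
Applying that to "nlncwzb" gives "ncb".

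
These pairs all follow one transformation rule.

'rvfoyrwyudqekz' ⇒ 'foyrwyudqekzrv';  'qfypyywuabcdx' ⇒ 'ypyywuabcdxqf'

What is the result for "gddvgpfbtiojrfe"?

dvgpfbtiojrfegd

The rule is to move the first 2 characters to the end (rotate left by 2).
For "gddvgpfbtiojrfe" the result is "dvgpfbtiojrfegd".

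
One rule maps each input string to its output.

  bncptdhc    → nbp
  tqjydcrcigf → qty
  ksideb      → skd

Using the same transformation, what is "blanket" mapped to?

The transformation: swap each adjacent pair of characters (1↔2, 3↔4, ...), then keep only the first 3 characters.
On "blanket": the first step gives "lbnaekt", and the second then gives "lbn".
(Check on "tqjydcrcigf": → "qtyjcdcrgif" → "qty" ✓)

lbn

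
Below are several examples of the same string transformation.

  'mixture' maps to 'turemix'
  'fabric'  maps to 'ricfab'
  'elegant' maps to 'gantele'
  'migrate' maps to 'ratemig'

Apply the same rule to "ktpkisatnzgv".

The rule is to move the first 3 characters to the end (rotate left by 3).
Applying that to "ktpkisatnzgv" gives "kisatnzgvktp".

kisatnzgvktp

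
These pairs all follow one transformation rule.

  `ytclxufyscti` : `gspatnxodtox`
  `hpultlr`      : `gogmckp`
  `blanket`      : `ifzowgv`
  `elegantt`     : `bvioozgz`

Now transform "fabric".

mdxavw

What's happening: shift every letter 5 places backward in the alphabet (wrapping around), then move the first 3 characters to the end (rotate left by 3).
Starting from "fabric": after the first operation, "avwmdx"; after the second, "mdxavw".
(Check on "hpultlr": → "ckpgogm" → "gogmckp" ✓)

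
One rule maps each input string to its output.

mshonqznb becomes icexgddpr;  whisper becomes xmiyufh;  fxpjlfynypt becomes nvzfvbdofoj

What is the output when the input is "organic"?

heqwyds

What's happening: swap each adjacent pair of characters (1↔2, 3↔4, ...), then shift every letter 10 places backward in the alphabet (wrapping around).
Applying both steps to "organic": "roaginc", then "heqwyds".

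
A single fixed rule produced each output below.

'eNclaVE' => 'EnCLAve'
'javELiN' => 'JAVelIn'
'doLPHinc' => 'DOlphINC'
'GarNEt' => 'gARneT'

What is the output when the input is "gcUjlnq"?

In each case the input is transformed by: flip the case of every letter.
Applying that to "gcUjlnq" gives "GCuJLNQ".

GCuJLNQ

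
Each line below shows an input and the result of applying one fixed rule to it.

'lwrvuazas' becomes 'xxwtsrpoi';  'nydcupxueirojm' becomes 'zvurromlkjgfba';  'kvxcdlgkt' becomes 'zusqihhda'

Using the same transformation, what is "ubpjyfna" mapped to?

The transformation: shift every letter 3 places backward in the alphabet (wrapping around), then sort the characters into reverse alphabetical order.
Starting from "ubpjyfna": after the first operation, "rymgvckx"; after the second, "yxvrmkgc".

yxvrmkgc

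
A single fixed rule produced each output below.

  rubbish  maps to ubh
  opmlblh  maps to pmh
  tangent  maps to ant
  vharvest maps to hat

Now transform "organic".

What's happening: swap each adjacent pair of characters (1↔2, 3↔4, ...), then keep one character in every 3, starting at position 1 (positions 1st, 4th, 7th, ...).
Starting from "organic": after the first operation, "roaginc"; after the second, "rgc".

rgc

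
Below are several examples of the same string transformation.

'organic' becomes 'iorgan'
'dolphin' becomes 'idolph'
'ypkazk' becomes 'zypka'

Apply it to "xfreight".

hxfreig

Each output is the input with this applied: delete the last character, then move the last character to the front.
On "xfreight": the first step gives "xfreigh", and the second then gives "hxfreig".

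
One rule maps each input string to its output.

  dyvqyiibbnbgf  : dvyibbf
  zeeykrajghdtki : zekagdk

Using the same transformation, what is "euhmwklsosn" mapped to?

In each case the input is transformed by: keep every other character starting from the first (positions 1st, 3rd, 5th, ...).
So "euhmwklsosn" becomes "ehwlon".

ehwlon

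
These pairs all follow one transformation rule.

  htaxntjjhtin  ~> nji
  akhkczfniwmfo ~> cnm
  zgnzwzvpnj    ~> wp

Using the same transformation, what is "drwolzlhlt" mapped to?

The rule is to delete the first 2 characters, then keep one character in every 3, starting at position 3 (positions 3rd, 6th, 9th, ...).
On "drwolzlhlt": the first step gives "wolzlhlt", and the second then gives "lh".

lh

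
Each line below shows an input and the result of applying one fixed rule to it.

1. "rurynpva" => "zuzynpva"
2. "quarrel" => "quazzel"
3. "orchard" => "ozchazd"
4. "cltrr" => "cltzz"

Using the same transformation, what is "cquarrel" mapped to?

cquazzel

Rule — replace every "r" with "z".
On "cquarrel" that produces "cquazzel".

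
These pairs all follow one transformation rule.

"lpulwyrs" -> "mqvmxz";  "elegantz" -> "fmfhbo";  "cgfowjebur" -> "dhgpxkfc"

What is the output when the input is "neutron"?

ofvus

The transformation: shift every letter 1 place forward in the alphabet (wrapping around), then delete the last 2 characters.
So "neutron" becomes "ofvus".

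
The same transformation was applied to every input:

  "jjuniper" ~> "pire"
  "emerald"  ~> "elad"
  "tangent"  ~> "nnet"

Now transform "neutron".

uorn

In each case the input is transformed by: swap each adjacent pair of characters (1↔2, 3↔4, ...), then keep only the last 4 characters.
So "neutron" becomes "uorn".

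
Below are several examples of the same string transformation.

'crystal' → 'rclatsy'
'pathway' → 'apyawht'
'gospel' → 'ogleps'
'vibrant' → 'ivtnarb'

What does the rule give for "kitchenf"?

ikfnehct

The transformation: reverse the string, then move the last 2 characters to the front (rotate right by 2).
Starting from "kitchenf": after the first operation, "fnehctik"; after the second, "ikfnehct".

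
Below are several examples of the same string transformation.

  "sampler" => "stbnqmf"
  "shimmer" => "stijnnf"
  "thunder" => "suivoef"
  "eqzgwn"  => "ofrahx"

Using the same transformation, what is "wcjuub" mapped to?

Each output is the input with this applied: move the last character to the front, then shift every letter 1 place forward in the alphabet (wrapping around).
"wcjuub" → "bwcjuu" → "cxdkvv".
(Check on "eqzgwn": → "neqzgw" → "ofrahx" ✓)

cxdkvv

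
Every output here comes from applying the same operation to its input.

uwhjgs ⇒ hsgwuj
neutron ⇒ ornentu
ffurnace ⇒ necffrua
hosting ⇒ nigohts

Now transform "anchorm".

romnahc

What's happening: swap each adjacent pair of characters (1↔2, 3↔4, ...), then move the last 3 characters to the front (rotate right by 3).
On "anchorm": the first step gives "nahcrom", and the second then gives "romnahc".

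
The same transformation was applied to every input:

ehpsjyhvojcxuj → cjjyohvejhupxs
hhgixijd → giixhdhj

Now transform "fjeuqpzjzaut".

uzqjpzftjuea

The transformation: take characters alternately from the front and the back (1st, last, 2nd, 2nd-last, ...), then swap the front and back halves of the string.
Working it through for "fjeuqpzjzaut": intermediate "ftjueauzqjpz", final "uzqjpzftjuea".
(Check on "ehpsjyhvojcxuj": → "ejhupxscjjyohv" → "cjjyohvejhupxs" ✓)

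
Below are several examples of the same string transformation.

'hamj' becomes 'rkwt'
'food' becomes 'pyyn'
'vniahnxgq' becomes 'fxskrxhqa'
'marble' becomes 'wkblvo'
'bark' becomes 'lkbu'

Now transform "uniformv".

exspybwf

The pattern: shift every letter 10 places forward in the alphabet (wrapping around).
For "uniformv" the result is "exspybwf".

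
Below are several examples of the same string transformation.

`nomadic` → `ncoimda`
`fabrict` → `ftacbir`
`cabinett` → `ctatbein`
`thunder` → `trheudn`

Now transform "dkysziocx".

dxkcyosiz

Each output is the input with this applied: take characters alternately from the front and the back (1st, last, 2nd, 2nd-last, ...).
For "dkysziocx" the result is "dxkcyosiz".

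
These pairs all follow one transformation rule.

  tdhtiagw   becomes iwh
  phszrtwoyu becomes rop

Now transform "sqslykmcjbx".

In each case the input is transformed by: move the first 3 characters to the end (rotate left by 3), then keep one character in every 3, starting at position 2 (positions 2nd, 5th, 8th, ...).
Applying both steps to "sqslykmcjbx": "lykmcjbxsqs", then "ycxs".

ycxs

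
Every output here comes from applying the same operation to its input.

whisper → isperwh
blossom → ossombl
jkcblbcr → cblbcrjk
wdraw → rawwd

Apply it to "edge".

geed

Each output is the input with this applied: move the first 2 characters to the end (rotate left by 2).
For "edge" the result is "geed".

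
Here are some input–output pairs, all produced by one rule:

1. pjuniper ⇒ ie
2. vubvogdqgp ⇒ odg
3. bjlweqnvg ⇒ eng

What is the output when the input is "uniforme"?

om

Each output is the input with this applied: delete the first 3 characters, then keep every other character starting from the second (positions 2nd, 4th, 6th, ...).
Applying both steps to "uniforme": "forme", then "om".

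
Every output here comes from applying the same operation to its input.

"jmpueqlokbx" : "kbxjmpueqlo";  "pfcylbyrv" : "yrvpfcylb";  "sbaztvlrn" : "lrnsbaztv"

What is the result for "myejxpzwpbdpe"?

Each output is the input with this applied: move the last 3 characters to the front (rotate right by 3).
For "myejxpzwpbdpe" the result is "dpemyejxpzwpb".

dpemyejxpzwpb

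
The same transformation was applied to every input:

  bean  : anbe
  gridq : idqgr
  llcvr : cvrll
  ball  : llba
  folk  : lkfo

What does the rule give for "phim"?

imph

In each case the input is transformed by: move the first 2 characters to the end (rotate left by 2).
So "phim" becomes "imph".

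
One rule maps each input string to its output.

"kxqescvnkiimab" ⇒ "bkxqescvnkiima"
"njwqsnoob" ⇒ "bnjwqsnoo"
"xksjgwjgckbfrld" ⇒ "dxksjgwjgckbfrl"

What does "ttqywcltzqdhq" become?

qttqywcltzqdh

The transformation: move the last character to the front.
Applying that to "ttqywcltzqdhq" gives "qttqywcltzqdh".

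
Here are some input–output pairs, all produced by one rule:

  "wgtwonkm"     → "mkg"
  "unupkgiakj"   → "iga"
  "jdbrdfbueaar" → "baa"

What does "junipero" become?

jie

What's happening: sort the characters into reverse alphabetical order, then keep only the last 3 characters.
Applying both steps to "junipero": "urponjie", then "jie".
(Check on "unupkgiakj": → "uupnkkjiga" → "iga" ✓)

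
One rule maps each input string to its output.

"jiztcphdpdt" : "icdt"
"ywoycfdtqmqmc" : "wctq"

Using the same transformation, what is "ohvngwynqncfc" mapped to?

The rule is to keep one character in every 3, starting at position 2 (positions 2nd, 5th, 8th, ...).
Applying that to "ohvngwynqncfc" gives "hgnc".

hgnc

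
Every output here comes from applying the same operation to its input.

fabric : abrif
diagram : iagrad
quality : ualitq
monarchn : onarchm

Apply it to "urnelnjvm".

The transformation: delete the last character, then move the first character to the end.
Working it through for "urnelnjvm": intermediate "urnelnjv", final "rnelnjvu".

rnelnjvu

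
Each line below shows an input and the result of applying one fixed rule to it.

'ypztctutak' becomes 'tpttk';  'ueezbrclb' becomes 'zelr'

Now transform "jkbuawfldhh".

In each case the input is transformed by: keep every other character starting from the second (positions 2nd, 4th, 6th, ...), then swap each adjacent pair of characters (1↔2, 3↔4, ...).
On "jkbuawfldhh": the first step gives "kuwlh", and the second then gives "uklwh".

uklwh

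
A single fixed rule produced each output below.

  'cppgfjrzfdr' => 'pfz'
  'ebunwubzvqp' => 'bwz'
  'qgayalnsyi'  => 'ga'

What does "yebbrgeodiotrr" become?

The transformation: delete the last 3 characters, then keep one character in every 3, starting at position 2 (positions 2nd, 5th, 8th, ...).
Working it through for "yebbrgeodiotrr": intermediate "yebbrgeodio", final "eroo".

eroo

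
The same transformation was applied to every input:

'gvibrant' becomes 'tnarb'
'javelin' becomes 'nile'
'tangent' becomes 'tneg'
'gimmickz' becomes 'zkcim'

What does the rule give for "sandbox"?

xobd

In each case the input is transformed by: delete the first 3 characters, then reverse the string.
On "sandbox" that produces "xobd".
(Check on "tangent": → "gent" → "tneg" ✓)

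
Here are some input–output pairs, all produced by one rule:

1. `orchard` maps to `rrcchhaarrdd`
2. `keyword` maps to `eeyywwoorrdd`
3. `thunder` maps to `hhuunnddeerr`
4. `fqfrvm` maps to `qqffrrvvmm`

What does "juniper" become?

What's happening: double every character, then delete the first 2 characters.
On "juniper": the first step gives "jjuunniippeerr", and the second then gives "uunniippeerr".
(Check on "keyword": → "kkeeyywwoorrdd" → "eeyywwoorrdd" ✓)

uunniippeerr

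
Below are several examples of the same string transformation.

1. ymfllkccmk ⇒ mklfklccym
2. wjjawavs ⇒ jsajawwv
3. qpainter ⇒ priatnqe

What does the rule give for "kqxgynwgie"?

qegxnygwki

In each case the input is transformed by: swap the first and last characters, then swap each adjacent pair of characters (1↔2, 3↔4, ...).
For "kqxgynwgie", step one produces "eqxgynwgik"; step two turns that into "qegxnygwki".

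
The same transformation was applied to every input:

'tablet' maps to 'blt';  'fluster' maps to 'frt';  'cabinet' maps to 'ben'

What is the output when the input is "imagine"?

eim

Looking at the pairs, the operation is to sort the characters into alphabetical order, then keep every other character starting from the second (positions 2nd, 4th, 6th, ...).
Working it through for "imagine": intermediate "aegiimn", final "eim".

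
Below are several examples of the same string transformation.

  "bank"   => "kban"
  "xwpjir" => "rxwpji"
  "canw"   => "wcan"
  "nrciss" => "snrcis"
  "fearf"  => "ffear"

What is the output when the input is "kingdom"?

mkingdo

The transformation: move the last character to the front.
Doing the same to "kingdom": "mkingdo".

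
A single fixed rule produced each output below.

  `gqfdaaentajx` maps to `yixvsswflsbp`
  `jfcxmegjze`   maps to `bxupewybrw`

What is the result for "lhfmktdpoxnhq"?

dzxeclvhgpfzi

The rule is to shift every letter 8 places backward in the alphabet (wrapping around).
Doing the same to "lhfmktdpoxnhq": "dzxeclvhgpfzi".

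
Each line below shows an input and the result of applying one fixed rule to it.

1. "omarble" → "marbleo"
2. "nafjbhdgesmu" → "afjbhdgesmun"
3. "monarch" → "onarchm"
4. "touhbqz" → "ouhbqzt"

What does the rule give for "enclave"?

nclavee

In each case the input is transformed by: move the first character to the end.
Applying that to "enclave" gives "nclavee".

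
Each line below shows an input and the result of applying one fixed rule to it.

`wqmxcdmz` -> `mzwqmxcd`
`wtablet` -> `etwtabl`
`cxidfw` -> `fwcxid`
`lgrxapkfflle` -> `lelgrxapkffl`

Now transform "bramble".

Looking at the pairs, the operation is to move the last 2 characters to the front (rotate right by 2).
On "bramble" that produces "lebramb".

lebramb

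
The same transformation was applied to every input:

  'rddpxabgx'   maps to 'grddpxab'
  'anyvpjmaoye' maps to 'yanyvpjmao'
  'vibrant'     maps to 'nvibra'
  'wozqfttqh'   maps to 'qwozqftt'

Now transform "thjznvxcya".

ythjznvxc

Looking at the pairs, the operation is to delete the last character, then move the last character to the front.
Starting from "thjznvxcya": after the first operation, "thjznvxcy"; after the second, "ythjznvxc".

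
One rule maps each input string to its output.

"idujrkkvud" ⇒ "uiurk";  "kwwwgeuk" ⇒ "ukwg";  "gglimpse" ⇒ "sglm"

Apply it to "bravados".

Looking at the pairs, the operation is to move the last 2 characters to the front (rotate right by 2), then keep every other character starting from the first (positions 1st, 3rd, 5th, ...).
For "bravados" the result is "obaa".

obaa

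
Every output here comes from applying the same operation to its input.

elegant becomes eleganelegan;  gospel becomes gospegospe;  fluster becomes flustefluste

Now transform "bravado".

Looking at the pairs, the operation is to delete the last character, then write the whole string twice.
Applying both steps to "bravado": "bravad", then "bravadbravad".
(Check on "gospel": → "gospe" → "gospegospe" ✓)

bravadbravad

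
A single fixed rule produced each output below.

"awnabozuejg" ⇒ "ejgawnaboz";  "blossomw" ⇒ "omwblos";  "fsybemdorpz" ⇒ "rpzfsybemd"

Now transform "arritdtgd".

tgdarrit

The transformation: move the last 3 characters to the front (rotate right by 3), then delete the last character.
Starting from "arritdtgd": after the first operation, "tgdarritd"; after the second, "tgdarrit".
(Check on "blossomw": → "omwbloss" → "omwblos" ✓)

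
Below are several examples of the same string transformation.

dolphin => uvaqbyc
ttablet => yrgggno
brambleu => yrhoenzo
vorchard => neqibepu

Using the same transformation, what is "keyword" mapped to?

Looking at the pairs, the operation is to move the last 3 characters to the front (rotate right by 3), then shift every letter 13 places forward in the alphabet (wrapping around) — i.e. ROT13.
Applying both steps to "keyword": "ordkeyw", then "beqxrlj".

beqxrlj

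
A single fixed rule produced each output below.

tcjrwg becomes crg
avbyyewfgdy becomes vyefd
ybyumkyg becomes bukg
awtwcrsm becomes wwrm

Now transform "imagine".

mgn

Rule — keep every other character starting from the second (positions 2nd, 4th, 6th, ...).
For "imagine" the result is "mgn".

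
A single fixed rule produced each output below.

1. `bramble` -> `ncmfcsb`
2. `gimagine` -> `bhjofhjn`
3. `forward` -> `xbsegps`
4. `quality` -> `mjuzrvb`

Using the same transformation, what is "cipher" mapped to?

ifsdjq

The rule is to shift every letter 1 place forward in the alphabet (wrapping around), then move the first 3 characters to the end (rotate left by 3).
For "cipher" the result is "ifsdjq".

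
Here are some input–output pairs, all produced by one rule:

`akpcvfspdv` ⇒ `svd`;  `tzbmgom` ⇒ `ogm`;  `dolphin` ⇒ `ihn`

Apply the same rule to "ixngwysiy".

isy

In each case the input is transformed by: swap each adjacent pair of characters (1↔2, 3↔4, ...), then keep only the last 3 characters.
Starting from "ixngwysiy": after the first operation, "xignywisy"; after the second, "isy".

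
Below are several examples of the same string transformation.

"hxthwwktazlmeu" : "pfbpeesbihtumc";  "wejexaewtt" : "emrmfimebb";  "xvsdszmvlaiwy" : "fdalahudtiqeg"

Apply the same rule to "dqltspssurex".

Rule — shift every letter 8 places forward in the alphabet (wrapping around).
Applying that to "dqltspssurex" gives "lytbaxaaczmf".

lytbaxaaczmf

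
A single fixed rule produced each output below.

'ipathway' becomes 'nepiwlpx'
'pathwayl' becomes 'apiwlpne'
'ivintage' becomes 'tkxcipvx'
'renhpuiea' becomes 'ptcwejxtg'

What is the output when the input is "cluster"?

gajhitr

Looking at the pairs, the operation is to shift every letter 11 places backward in the alphabet (wrapping around), then swap the first and last characters.
On "cluster" that produces "gajhitr".
(Check on "pathwayl": → "epiwlpna" → "apiwlpne" ✓)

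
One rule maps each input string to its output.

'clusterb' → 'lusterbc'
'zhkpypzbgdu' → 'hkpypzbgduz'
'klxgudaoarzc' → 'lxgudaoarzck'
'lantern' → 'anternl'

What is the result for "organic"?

Looking at the pairs, the operation is to move the first character to the end.
For "organic" the result is "rganico".

rganico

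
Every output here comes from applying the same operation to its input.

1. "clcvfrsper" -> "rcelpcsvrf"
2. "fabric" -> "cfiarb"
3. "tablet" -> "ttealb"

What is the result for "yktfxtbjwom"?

The transformation: reverse the string, then take characters alternately from the front and the back (1st, last, 2nd, 2nd-last, ...).
Working it through for "yktfxtbjwom": intermediate "mowjbtxftky", final "myokwtjfbxt".
(Check on "fabric": → "cirbaf" → "cfiarb" ✓)

myokwtjfbxt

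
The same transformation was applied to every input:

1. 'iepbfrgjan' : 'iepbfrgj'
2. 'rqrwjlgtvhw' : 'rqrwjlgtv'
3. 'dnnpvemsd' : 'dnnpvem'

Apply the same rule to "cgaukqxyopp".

cgaukqxyo

Each output is the input with this applied: delete the last 2 characters.
Applying that to "cgaukqxyopp" gives "cgaukqxyo".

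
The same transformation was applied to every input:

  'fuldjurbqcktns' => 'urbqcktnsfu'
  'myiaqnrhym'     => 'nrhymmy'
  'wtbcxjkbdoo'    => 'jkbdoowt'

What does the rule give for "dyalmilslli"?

The pattern: move the first 2 characters to the end (rotate left by 2), then delete the first 3 characters.
"dyalmilslli" → "almilsllidy" → "ilsllidy".
(Check on "fuldjurbqcktns": → "ldjurbqcktnsfu" → "urbqcktnsfu" ✓)

ilsllidy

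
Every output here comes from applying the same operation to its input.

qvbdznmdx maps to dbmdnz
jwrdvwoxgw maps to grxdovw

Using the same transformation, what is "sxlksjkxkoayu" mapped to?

ylakoskjxk

The transformation: take characters alternately from the front and the back (1st, last, 2nd, 2nd-last, ...), then delete the first 3 characters.
Applying both steps to "sxlksjkxkoayu": "suxylakoskjxk", then "ylakoskjxk".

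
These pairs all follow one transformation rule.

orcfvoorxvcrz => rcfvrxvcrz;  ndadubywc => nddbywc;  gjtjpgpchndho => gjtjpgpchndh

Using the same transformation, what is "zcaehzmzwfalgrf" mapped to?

zchzmzwflgrf

What's happening: remove every vowel.
"zcaehzmzwfalgrf" → "zchzmzwflgrf".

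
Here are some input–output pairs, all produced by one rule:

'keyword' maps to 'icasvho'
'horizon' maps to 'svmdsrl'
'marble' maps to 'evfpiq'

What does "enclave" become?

rgpezii

The pattern: move the first character to the end, then shift every letter 4 places forward in the alphabet (wrapping around).
Starting from "enclave": after the first operation, "nclavee"; after the second, "rgpezii".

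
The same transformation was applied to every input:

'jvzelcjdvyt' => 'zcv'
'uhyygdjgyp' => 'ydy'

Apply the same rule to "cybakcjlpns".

The rule is to keep one character in every 3, starting at position 3 (positions 3rd, 6th, 9th, ...).
So "cybakcjlpns" becomes "bcp".

bcp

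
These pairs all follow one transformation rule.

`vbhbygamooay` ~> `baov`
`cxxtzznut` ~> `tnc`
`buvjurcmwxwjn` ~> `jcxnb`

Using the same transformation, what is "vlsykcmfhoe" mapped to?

Rule — keep one character in every 3, starting at position 1 (positions 1st, 4th, 7th, ...), then move the first character to the end.
"vlsykcmfhoe" → "vymo" → "ymov".

ymov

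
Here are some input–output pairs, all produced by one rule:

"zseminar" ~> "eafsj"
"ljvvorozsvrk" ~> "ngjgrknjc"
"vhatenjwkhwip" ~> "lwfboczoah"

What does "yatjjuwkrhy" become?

bbmocjzq

The transformation: shift every letter 8 places backward in the alphabet (wrapping around), then delete the first 3 characters.
Starting from "yatjjuwkrhy": after the first operation, "qslbbmocjzq"; after the second, "bbmocjzq".
(Check on "zseminar": → "rkweafsj" → "eafsj" ✓)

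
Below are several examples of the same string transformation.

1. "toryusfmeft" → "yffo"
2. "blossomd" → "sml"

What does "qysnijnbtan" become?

The pattern: move the first 3 characters to the end (rotate left by 3), then keep one character in every 3, starting at position 1 (positions 1st, 4th, 7th, ...).
On "qysnijnbtan" that produces "nnay".

nnay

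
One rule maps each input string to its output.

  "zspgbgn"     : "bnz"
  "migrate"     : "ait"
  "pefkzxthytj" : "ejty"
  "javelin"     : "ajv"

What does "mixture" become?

erx

Each output is the input with this applied: sort the characters into alphabetical order, then keep one character in every 3, starting at position 1 (positions 1st, 4th, 7th, ...).
Doing the same to "mixture": "erx".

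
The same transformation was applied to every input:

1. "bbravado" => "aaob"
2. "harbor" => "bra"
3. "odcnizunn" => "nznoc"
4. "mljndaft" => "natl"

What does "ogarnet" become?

reoa

Rule — move the first 3 characters to the end (rotate left by 3), then keep every other character starting from the first (positions 1st, 3rd, 5th, ...).
On "ogarnet": the first step gives "rnetoga", and the second then gives "reoa".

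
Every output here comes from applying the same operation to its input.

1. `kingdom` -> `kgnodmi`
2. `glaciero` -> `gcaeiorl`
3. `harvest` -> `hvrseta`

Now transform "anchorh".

The transformation: swap each adjacent pair of characters (1↔2, 3↔4, ...), then move the first character to the end.
Doing the same to "anchorh": "ahcrohn".

ahcrohn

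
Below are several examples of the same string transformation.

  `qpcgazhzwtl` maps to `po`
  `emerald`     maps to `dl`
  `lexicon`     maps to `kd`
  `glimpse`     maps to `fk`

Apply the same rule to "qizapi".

ph

The rule is to shift every letter 1 place backward in the alphabet (wrapping around), then keep only the first 2 characters.
So "qizapi" becomes "ph".
(Check on "emerald": → "dldqzkc" → "dl" ✓)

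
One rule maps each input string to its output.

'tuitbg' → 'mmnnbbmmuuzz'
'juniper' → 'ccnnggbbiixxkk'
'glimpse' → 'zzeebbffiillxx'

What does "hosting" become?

aahhllmmbbggzz

Looking at the pairs, the operation is to double every character, then shift every letter 7 places backward in the alphabet (wrapping around).
On "hosting": the first step gives "hhoossttiinngg", and the second then gives "aahhllmmbbggzz".
(Check on "glimpse": → "gglliimmppssee" → "zzeebbffiillxx" ✓)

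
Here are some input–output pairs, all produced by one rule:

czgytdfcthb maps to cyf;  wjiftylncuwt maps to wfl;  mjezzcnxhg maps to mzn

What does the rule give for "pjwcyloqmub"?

pco

The transformation: delete the last 3 characters, then keep one character in every 3, starting at position 1 (positions 1st, 4th, 7th, ...).
Working it through for "pjwcyloqmub": intermediate "pjwcyloq", final "pco".
(Check on "mjezzcnxhg": → "mjezzcn" → "mzn" ✓)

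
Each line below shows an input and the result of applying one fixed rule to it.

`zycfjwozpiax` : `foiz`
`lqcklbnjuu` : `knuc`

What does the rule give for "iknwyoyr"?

Rule — move the first 3 characters to the end (rotate left by 3), then keep one character in every 3, starting at position 1 (positions 1st, 4th, 7th, ...).
"iknwyoyr" → "wyoyrikn" → "wyk".

wyk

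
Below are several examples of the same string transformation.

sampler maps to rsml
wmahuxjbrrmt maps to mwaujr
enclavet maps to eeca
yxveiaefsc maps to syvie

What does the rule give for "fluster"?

rfut

Each output is the input with this applied: keep every other character starting from the first (positions 1st, 3rd, 5th, ...), then move the last character to the front.
For "fluster", step one produces "futr"; step two turns that into "rfut".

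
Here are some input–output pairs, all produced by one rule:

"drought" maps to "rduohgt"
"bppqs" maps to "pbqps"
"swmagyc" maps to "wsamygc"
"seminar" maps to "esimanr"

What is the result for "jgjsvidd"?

gjsjivdd

Looking at the pairs, the operation is to swap each adjacent pair of characters (1↔2, 3↔4, ...).
Doing the same to "jgjsvidd": "gjsjivdd".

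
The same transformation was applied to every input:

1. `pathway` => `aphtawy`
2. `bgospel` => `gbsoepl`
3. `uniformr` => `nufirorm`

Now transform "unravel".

nuarevl

In each case the input is transformed by: swap each adjacent pair of characters (1↔2, 3↔4, ...).
"unravel" → "nuarevl".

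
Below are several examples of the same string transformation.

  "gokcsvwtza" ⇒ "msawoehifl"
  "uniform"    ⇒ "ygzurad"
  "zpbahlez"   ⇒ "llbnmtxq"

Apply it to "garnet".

Each output is the input with this applied: shift every letter 12 places forward in the alphabet (wrapping around), then move the last character to the front.
For "garnet", step one produces "smdzqf"; step two turns that into "fsmdzq".

fsmdzq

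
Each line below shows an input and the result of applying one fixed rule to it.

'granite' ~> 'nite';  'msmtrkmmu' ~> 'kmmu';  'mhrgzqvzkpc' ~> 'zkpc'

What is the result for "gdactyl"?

ctyl

What's happening: keep only the last 4 characters.
"gdactyl" → "ctyl".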